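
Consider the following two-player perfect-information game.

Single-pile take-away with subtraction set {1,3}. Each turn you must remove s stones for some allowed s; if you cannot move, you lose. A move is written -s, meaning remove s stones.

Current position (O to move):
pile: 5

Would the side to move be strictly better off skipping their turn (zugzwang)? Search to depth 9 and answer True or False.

ply 1, O at 5 | -1=+1→4*; -3=+1→2
ply 2, X at 4 | -1=-1→3*; -3=-1→1
ply 3, O at 3 | -1=+1→2*; -3=+1→0
ply 4, X at 2 | -1=-1→1*
ply 5, O at 1 | -1=+1→0*
ply 6: 0 is terminal -1 (X); from 5 depth 9
if O skipped the turn, X would face:
~ ply 1, X at 5 | -1=+1→4*; -3=+1→2
~ ply 2, O at 4 | -1=-1→3*; -3=-1→1
~ ply 3, X at 3 | -1=+1→2*; -3=+1→0
~ ply 4, O at 2 | -1=-1→1*
~ ply 5, X at 1 | -1=+1→0*
~ ply 6: 0 is terminal -1 (O); from 5 depth 9
compare (O): move=+1 vs pass=-1

zugzwang(5, O) = False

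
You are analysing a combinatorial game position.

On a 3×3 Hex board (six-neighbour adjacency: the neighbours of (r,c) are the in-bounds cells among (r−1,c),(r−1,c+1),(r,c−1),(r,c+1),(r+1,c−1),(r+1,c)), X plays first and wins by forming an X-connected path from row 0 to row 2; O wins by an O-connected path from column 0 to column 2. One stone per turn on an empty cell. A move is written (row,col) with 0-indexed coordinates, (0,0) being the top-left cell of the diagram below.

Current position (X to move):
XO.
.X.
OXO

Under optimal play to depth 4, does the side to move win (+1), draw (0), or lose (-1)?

ply 1, X at XO./.X./OXO | (0,2)=+1→XOX/.X./OXO*; (1,0)=+1→XO./XX./OXO; (1,2)=+1→XO./.XX/OXO
ply 2: XOX/.X./OXO is terminal -1 (O); from XO./.X./OXO depth 4

value(XO./.X./OXO, X) = +1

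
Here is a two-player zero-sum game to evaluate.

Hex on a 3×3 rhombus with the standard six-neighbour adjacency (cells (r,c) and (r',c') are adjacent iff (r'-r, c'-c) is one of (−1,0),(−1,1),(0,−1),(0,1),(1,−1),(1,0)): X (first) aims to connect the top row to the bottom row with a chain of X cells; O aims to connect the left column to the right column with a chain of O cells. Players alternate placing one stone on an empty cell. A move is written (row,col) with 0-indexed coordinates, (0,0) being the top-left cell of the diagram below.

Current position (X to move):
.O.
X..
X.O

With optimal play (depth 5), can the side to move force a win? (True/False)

X winning at [.O./X../X.O]: True

ply 1, X at .O./X../X.O | (0,0)=+1→XO./X../X.O*; (0,2)=+1→.OX/X../X.O; (1,1)=+1→.O./XX./X.O; (1,2)=+1→.O./X.X/X.O; (2,1)=+1→.O./X../XXO
ply 2: XO./X../X.O is terminal -1 (O); from .O./X../X.O depth 5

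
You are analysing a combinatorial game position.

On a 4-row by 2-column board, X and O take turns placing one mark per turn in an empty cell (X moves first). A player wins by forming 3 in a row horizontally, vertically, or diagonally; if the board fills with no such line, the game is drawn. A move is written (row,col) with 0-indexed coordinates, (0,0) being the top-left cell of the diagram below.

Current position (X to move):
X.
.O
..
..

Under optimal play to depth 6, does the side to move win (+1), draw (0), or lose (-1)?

value(X./.O/../.., X) = 0

p1 X@[X./.O/../..]: (0,1)[XX/.O/../..]+0* (1,0)[X./XO/../..]+0 (2,0)[X./.O/X./..]+0 (2,1)[X./.O/.X/..]+0 (3,0)[X./.O/../X.]-1 (3,1)[X./.O/../.X]+0
p2 O@[XX/.O/../..]: (1,0)[XX/OO/../..]+0* (2,0)[XX/.O/O./..]+0 (2,1)[XX/.O/.O/..]+0 (3,0)[XX/.O/../O.]+0 (3,1)[XX/.O/../.O]+0
p3 X@[XX/OO/../..]: (2,0)[XX/OO/X./..]+0* (2,1)[XX/OO/.X/..]+0 (3,0)[XX/OO/../X.]+0 (3,1)[XX/OO/../.X]+0
p4 O@[XX/OO/X./..]: (2,1)[XX/OO/XO/..]+0* (3,0)[XX/OO/X./O.]+0 (3,1)[XX/OO/X./.O]+0
p5 X@[XX/OO/XO/..]: (3,0)[XX/OO/XO/X.]-1 (3,1)[XX/OO/XO/.X]+0*
p6 O@[XX/OO/XO/.X]: (3,0)[XX/OO/XO/OX]+0*
p7 X@[XX/OO/XO/OX] terminal +0; root [X./.O/../..] d6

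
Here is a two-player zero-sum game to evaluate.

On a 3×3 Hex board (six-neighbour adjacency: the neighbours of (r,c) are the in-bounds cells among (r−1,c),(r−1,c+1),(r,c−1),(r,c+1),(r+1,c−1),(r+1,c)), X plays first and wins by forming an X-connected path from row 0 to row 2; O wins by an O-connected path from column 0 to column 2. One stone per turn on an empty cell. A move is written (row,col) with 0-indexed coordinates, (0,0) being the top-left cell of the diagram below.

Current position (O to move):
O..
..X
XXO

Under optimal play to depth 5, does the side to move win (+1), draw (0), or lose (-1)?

value(O../..X/XXO, O) = -1

p1 O@[O../..X/XXO]: (0,1)[OO./..X/XXO]-1* (0,2)[O.O/..X/XXO]-1 (1,0)[O../O.X/XXO]-1 (1,1)[O../.OX/XXO]-1
p2 X@[OO./..X/XXO]: (0,2)[OOX/..X/XXO]+1* (1,0)[OO./X.X/XXO]-1 (1,1)[OO./.XX/XXO]-1
p3 O@[OOX/..X/XXO] terminal -1; root [O../..X/XXO] d5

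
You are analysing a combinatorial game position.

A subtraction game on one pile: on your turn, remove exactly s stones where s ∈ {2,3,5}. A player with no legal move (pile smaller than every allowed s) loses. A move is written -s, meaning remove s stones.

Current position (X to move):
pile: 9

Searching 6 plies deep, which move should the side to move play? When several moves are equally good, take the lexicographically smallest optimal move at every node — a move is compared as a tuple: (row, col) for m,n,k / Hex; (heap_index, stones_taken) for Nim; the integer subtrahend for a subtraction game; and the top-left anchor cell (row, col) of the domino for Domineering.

ply 1, X at 9 | -2=+1→7*; -3=-1→6; -5=-1→4
ply 2, O at 7 | -2=-1→5*; -3=-1→4; -5=-1→2
ply 3, X at 5 | -2=-1→3; -3=-1→2; -5=+1→0*
ply 4: 0 is terminal -1 (O); from 9 depth 6

X's best at [9]: -2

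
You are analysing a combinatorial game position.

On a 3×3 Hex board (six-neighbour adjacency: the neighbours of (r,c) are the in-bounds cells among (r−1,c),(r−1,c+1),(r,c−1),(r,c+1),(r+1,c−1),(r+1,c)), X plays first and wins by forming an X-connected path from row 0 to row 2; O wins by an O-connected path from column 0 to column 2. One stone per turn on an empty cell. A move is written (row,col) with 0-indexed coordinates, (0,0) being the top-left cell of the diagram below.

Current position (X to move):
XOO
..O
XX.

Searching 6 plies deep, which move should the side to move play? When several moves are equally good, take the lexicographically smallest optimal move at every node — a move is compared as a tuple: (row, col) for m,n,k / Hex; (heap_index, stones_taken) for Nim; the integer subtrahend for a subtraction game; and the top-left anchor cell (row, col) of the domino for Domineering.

X's best at [XOO/..O/XX.]: (1,0)

p1 X@[XOO/..O/XX.]: (1,0)[XOO/X.O/XX.]+1* (1,1)[XOO/.XO/XX.]-1 (2,2)[XOO/..O/XXX]-1
p2 O@[XOO/X.O/XX.] terminal -1; root [XOO/..O/XX.] d6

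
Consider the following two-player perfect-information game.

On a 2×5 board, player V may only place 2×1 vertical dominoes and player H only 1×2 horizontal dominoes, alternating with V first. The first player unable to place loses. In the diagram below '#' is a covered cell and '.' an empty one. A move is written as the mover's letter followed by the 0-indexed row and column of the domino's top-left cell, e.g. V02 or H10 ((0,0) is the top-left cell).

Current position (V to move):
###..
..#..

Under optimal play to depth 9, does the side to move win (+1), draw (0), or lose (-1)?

ply 1, V at ###../..#.. | V03=+1→####./..##.*; V04=+1→###.#/..#.#
ply 2, H at ####./..##. | H10=-1→####./####.*
ply 3, V at ####./####. | V04=+1→#####/#####*
ply 4: #####/##### is terminal -1 (H); from ###../..#.. depth 9

value(###../..#.., V) = +1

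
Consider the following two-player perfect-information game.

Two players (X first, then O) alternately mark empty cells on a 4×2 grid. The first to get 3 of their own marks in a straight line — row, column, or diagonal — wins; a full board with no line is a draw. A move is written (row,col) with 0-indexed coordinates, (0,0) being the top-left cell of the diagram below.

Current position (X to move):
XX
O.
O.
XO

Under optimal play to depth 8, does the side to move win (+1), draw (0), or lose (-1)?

value(XX/O./O./XO, X) = 0

ply 1, X at XX/O./O./XO | (1,1)=+0→XX/OX/O./XO*; (2,1)=+0→XX/O./OX/XO
ply 2, O at XX/OX/O./XO | (2,1)=+0→XX/OX/OO/XO*
ply 3: XX/OX/OO/XO is terminal +0 (X); from XX/O./O./XO depth 8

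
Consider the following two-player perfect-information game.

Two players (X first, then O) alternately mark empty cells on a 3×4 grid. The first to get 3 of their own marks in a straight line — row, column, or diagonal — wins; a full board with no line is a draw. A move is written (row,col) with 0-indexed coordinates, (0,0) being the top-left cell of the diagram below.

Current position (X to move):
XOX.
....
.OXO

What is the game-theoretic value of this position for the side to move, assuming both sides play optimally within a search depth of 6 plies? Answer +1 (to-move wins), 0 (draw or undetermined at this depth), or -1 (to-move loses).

value(XOX./..../.OXO, X) = +1

ply 1, X at XOX./..../.OXO | (0,3)=-1→XOXX/..../.OXO; (1,0)=-1→XOX./X.../.OXO; (1,1)=+1→XOX./.X../.OXO*; (1,2)=+1→XOX./..X./.OXO; (1,3)=-1→XOX./...X/.OXO; (2,0)=-1→XOX./..../XOXO
ply 2: XOX./.X../.OXO is terminal -1 (O); from XOX./..../.OXO depth 6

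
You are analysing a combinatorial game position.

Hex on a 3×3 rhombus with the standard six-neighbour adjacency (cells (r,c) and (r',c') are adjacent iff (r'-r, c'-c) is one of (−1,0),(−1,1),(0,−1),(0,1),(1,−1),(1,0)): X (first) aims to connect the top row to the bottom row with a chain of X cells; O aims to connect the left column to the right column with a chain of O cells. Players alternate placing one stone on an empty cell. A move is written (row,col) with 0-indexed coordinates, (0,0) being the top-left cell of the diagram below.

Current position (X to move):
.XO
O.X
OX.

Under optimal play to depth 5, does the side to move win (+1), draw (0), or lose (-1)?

ply 1, X at .XO/O.X/OX. | (0,0)=-1→XXO/O.X/OX.; (1,1)=+1→.XO/OXX/OX.*; (2,2)=-1→.XO/O.X/OXX
ply 2: .XO/OXX/OX. is terminal -1 (O); from .XO/O.X/OX. depth 5

value(.XO/O.X/OX., X) = +1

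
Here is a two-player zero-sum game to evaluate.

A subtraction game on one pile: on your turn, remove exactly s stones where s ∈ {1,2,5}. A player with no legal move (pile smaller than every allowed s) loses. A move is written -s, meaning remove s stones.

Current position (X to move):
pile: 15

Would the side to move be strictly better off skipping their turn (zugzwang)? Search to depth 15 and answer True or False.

p1 X@[15]: -1[14]-1* -2[13]-1 -5[10]-1
p2 O@[14]: -1[13]-1 -2[12]+1* -5[9]+1
p3 X@[12]: -1[11]-1* -2[10]-1 -5[7]-1
p4 O@[11]: -1[10]-1 -2[9]+1* -5[6]+1
p5 X@[9]: -1[8]-1* -2[7]-1 -5[4]-1
p6 O@[8]: -1[7]-1 -2[6]+1* -5[3]+1
p7 X@[6]: -1[5]-1* -2[4]-1 -5[1]-1
p8 O@[5]: -1[4]-1 -2[3]+1* -5[0]+1
p9 X@[3]: -1[2]-1* -2[1]-1
p10 O@[2]: -1[1]-1 -2[0]+1*
p11 X@[0] terminal -1; root [15] d15
if X skipped the turn, O would face:
~ p1 O@[15]: -1[14]-1* -2[13]-1 -5[10]-1
~ p2 X@[14]: -1[13]-1 -2[12]+1* -5[9]+1
~ p3 O@[12]: -1[11]-1* -2[10]-1 -5[7]-1
~ p4 X@[11]: -1[10]-1 -2[9]+1* -5[6]+1
~ p5 O@[9]: -1[8]-1* -2[7]-1 -5[4]-1
~ p6 X@[8]: -1[7]-1 -2[6]+1* -5[3]+1
~ p7 O@[6]: -1[5]-1* -2[4]-1 -5[1]-1
~ p8 X@[5]: -1[4]-1 -2[3]+1* -5[0]+1
~ p9 O@[3]: -1[2]-1* -2[1]-1
~ p10 X@[2]: -1[1]-1 -2[0]+1*
~ p11 O@[0] terminal -1; root [15] d15
compare (X): move=-1 vs pass=+1

zugzwang(15, X) = True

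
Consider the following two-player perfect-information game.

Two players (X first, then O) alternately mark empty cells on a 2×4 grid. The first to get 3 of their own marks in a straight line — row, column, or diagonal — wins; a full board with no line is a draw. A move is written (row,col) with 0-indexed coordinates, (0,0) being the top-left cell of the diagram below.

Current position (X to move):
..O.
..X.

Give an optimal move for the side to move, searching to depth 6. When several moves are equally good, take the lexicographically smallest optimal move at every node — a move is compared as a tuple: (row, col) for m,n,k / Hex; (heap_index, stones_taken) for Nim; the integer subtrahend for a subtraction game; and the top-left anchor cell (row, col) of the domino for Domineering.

X's best at [..O./..X.]: (1,1)

ply 1, X at ..O./..X. | (0,0)=+0→X.O./..X.; (0,1)=+0→.XO./..X.; (0,3)=+0→..OX/..X.; (1,0)=+0→..O./X.X.; (1,1)=+1→..O./.XX.*; (1,3)=+0→..O./..XX
ply 2, O at ..O./.XX. | (0,0)=-1→O.O./.XX.*; (0,1)=-1→.OO./.XX.; (0,3)=-1→..OO/.XX.; (1,0)=-1→..O./OXX.; (1,3)=-1→..O./.XXO
ply 3, X at O.O./.XX. | (0,1)=+1→OXO./.XX.*; (0,3)=-1→O.OX/.XX.; (1,0)=+1→O.O./XXX.; (1,3)=+1→O.O./.XXX
ply 4, O at OXO./.XX. | (0,3)=-1→OXOO/.XX.*; (1,0)=-1→OXO./OXX.; (1,3)=-1→OXO./.XXO
ply 5, X at OXOO/.XX. | (1,0)=+1→OXOO/XXX.*; (1,3)=+1→OXOO/.XXX
ply 6: OXOO/XXX. is terminal -1 (O); from ..O./..X. depth 6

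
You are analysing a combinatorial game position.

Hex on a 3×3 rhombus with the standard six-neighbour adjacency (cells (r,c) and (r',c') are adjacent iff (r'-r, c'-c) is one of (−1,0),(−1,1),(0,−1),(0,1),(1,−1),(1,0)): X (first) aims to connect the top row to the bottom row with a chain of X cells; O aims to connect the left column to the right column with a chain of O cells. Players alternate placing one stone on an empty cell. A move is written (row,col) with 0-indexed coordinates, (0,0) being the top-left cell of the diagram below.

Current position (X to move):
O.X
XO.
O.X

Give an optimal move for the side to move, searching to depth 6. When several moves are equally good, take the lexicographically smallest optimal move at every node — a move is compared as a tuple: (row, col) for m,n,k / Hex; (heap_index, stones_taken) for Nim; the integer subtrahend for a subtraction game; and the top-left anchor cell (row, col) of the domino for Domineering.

X's best at [O.X/XO./O.X]: (1,2)

ply 1, X at O.X/XO./O.X | (0,1)=-1→OXX/XO./O.X; (1,2)=+1→O.X/XOX/O.X*; (2,1)=-1→O.X/XO./OXX
ply 2: O.X/XOX/O.X is terminal -1 (O); from O.X/XO./O.X depth 6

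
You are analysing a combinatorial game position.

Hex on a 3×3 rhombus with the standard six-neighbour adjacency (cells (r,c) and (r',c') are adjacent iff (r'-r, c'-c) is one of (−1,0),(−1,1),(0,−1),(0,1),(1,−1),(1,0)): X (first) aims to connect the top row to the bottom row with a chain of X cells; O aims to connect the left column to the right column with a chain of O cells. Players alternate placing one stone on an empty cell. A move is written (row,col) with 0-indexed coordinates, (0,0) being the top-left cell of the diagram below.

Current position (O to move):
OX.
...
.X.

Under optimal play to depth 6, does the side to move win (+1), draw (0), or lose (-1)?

value(OX./.../.X., O) = +1

[OX./.../.X.] O move#1: (0,2):-1/OXO/.../.X., (1,0):-1/OX./O../.X., (1,1):+1/OX./.O./.X.*, (1,2):-1/OX./..O/.X., (2,0):-1/OX./.../OX., (2,2):-1/OX./.../.XO
[OX./.O./.X.] X move#2: (0,2):-1/OXX/.O./.X.*, (1,0):-1/OX./XO./.X., (1,2):-1/OX./.OX/.X., (2,0):-1/OX./.O./XX., (2,2):-1/OX./.O./.XX
[OXX/.O./.X.] O move#3: (1,0):-1/OXX/OO./.X., (1,2):+1/OXX/.OO/.X.*, (2,0):-1/OXX/.O./OX., (2,2):-1/OXX/.O./.XO
[OXX/.OO/.X.] X move#4: (1,0):-1/OXX/XOO/.X.*, (2,0):-1/OXX/.OO/XX., (2,2):-1/OXX/.OO/.XX
[OXX/XOO/.X.] O move#5: (2,0):+1/OXX/XOO/OX.*, (2,2):-1/OXX/XOO/.XO
[OXX/XOO/OX.] end (terminal -1, X#6); searched OX./.../.X. to 6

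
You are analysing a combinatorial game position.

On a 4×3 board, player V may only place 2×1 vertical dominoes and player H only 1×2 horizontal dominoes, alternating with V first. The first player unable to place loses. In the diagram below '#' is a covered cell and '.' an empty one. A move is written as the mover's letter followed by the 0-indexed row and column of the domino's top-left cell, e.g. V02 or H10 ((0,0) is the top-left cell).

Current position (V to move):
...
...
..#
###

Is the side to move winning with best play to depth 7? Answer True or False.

[.../.../..#/###] V move#1: V00:-1/#../#../..#/###, V01:+1/.#./.#./..#/###*, V02:-1/..#/..#/..#/###, V10:-1/.../#../#.#/###, V11:+1/.../.#./.##/###
[.#./.#./..#/###] H move#2: H20:-1/.#./.#./###/###*
[.#./.#./###/###] V move#3: V00:+1/##./##./###/###*, V02:+1/.##/.##/###/###
[##./##./###/###] end (terminal -1, H#4); searched .../.../..#/### to 7

V winning at [.../.../..#/###]: True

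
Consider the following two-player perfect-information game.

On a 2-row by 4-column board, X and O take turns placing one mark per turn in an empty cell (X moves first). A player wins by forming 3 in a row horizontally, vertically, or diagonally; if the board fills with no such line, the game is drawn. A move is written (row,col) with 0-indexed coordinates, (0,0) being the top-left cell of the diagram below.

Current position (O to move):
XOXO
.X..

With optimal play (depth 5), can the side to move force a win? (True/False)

O winning at [XOXO/.X..]: False

[XOXO/.X..] O move#1: (1,0):+0/XOXO/OX..*, (1,2):+0/XOXO/.XO., (1,3):+0/XOXO/.X.O
[XOXO/OX..] X move#2: (1,2):+0/XOXO/OXX.*, (1,3):+0/XOXO/OX.X
[XOXO/OXX.] O move#3: (1,3):+0/XOXO/OXXO*
[XOXO/OXXO] end (terminal +0, X#4); searched XOXO/.X.. to 5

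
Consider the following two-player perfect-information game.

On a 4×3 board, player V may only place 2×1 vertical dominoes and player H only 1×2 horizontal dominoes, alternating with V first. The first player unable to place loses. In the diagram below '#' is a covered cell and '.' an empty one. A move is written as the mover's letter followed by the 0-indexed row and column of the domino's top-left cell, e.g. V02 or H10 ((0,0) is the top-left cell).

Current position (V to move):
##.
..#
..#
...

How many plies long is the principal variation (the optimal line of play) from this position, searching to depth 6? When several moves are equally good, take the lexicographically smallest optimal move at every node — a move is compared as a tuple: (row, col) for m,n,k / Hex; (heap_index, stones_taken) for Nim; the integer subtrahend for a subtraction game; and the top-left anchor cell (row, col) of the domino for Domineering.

PV length from [##./..#/..#/...]: 3 plies

p1 V@[##./..#/..#/...]: V10[##./#.#/#.#/...]+1* V11[##./.##/.##/...]+1 V20[##./..#/#.#/#..]+1 V21[##./..#/.##/.#.]+1
p2 H@[##./#.#/#.#/...]: H30[##./#.#/#.#/##.]-1* H31[##./#.#/#.#/.##]-1
p3 V@[##./#.#/#.#/##.]: V11[##./###/###/##.]+1*
p4 H@[##./###/###/##.] terminal -1; root [##./..#/..#/...] d6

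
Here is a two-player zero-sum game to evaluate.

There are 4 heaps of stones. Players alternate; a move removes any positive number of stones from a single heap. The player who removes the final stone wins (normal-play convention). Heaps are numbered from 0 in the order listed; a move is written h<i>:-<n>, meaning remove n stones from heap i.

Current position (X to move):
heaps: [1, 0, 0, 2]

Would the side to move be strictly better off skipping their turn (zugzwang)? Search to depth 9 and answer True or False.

p1 X@[(1,0,0,2)]: h0:-1[(0,0,0,2)]-1 h3:-1[(1,0,0,1)]+1* h3:-2[(1,0,0,0)]-1
p2 O@[(1,0,0,1)]: h0:-1[(0,0,0,1)]-1* h3:-1[(1,0,0,0)]-1
p3 X@[(0,0,0,1)]: h3:-1[(0,0,0,0)]+1*
p4 O@[(0,0,0,0)] terminal -1; root [(1,0,0,2)] d9
pass branch (O moves first from the same position):
  | p1 O@[(1,0,0,2)]: h0:-1[(0,0,0,2)]-1 h3:-1[(1,0,0,1)]+1* h3:-2[(1,0,0,0)]-1
  | p2 X@[(1,0,0,1)]: h0:-1[(0,0,0,1)]-1* h3:-1[(1,0,0,0)]-1
  | p3 O@[(0,0,0,1)]: h3:-1[(0,0,0,0)]+1*
  | p4 X@[(0,0,0,0)] terminal -1; root [(1,0,0,2)] d9
X moving scores +1; X passing scores -1

zugzwang((1,0,0,2), X) = False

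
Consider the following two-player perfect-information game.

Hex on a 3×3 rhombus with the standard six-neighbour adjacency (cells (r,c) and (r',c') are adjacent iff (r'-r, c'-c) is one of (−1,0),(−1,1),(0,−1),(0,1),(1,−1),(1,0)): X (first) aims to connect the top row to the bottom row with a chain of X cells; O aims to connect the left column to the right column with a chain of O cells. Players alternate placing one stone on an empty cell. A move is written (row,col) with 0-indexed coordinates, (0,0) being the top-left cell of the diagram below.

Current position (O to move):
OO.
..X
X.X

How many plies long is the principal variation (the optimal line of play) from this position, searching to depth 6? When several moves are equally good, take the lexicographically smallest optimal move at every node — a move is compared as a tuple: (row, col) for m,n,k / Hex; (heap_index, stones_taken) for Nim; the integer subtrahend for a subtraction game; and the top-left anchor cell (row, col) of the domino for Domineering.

[OO./..X/X.X] O move#1: (0,2):+1/OOO/..X/X.X*, (1,0):-1/OO./O.X/X.X, (1,1):-1/OO./.OX/X.X, (2,1):-1/OO./..X/XOX
[OOO/..X/X.X] end (terminal -1, X#2); searched OO./..X/X.X to 6

PV length from [OO./..X/X.X]: 1 ply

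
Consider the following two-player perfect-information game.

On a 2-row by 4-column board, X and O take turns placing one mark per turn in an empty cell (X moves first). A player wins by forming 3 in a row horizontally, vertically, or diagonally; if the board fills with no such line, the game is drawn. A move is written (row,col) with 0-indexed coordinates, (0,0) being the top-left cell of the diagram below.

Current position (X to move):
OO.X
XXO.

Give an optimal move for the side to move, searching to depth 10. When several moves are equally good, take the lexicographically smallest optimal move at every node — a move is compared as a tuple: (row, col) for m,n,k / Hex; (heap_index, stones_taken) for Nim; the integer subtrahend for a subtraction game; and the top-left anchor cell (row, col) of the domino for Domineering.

p1 X@[OO.X/XXO.]: (0,2)[OOXX/XXO.]+0* (1,3)[OO.X/XXOX]-1
p2 O@[OOXX/XXO.]: (1,3)[OOXX/XXOO]+0*
p3 X@[OOXX/XXOO] terminal +0; root [OO.X/XXO.] d10

X's best at [OO.X/XXO.]: (0,2)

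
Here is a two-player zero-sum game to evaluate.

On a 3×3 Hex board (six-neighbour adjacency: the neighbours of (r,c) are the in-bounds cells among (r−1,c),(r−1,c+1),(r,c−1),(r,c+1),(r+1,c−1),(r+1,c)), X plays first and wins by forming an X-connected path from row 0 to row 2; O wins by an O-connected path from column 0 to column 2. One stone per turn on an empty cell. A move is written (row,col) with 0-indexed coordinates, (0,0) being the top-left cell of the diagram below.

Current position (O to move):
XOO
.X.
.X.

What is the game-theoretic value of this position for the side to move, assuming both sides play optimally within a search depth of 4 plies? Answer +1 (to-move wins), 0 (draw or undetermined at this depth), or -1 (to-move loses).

value(XOO/.X./.X., O) = +1

p1 O@[XOO/.X./.X.]: (1,0)[XOO/OX./.X.]+1* (1,2)[XOO/.XO/.X.]-1 (2,0)[XOO/.X./OX.]-1 (2,2)[XOO/.X./.XO]-1
p2 X@[XOO/OX./.X.] terminal -1; root [XOO/.X./.X.] d4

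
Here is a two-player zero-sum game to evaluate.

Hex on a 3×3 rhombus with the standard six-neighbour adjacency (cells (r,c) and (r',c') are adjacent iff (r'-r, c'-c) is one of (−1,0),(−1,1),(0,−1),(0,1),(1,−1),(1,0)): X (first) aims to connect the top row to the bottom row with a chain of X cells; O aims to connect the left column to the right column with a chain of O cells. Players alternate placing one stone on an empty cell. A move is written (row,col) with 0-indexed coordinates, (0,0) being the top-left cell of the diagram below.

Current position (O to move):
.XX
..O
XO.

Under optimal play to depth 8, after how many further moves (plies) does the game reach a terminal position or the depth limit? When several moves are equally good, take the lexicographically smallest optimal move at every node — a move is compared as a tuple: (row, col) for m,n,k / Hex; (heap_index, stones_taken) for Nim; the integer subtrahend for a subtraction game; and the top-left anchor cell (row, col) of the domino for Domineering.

ply 1, O at .XX/..O/XO. | (0,0)=-1→OXX/..O/XO.*; (1,0)=-1→.XX/O.O/XO.; (1,1)=-1→.XX/.OO/XO.; (2,2)=-1→.XX/..O/XOO
ply 2, X at OXX/..O/XO. | (1,0)=+1→OXX/X.O/XO.*; (1,1)=+1→OXX/.XO/XO.; (2,2)=+1→OXX/..O/XOX
ply 3: OXX/X.O/XO. is terminal -1 (O); from .XX/..O/XO. depth 8

PV length from [.XX/..O/XO.]: 2 plies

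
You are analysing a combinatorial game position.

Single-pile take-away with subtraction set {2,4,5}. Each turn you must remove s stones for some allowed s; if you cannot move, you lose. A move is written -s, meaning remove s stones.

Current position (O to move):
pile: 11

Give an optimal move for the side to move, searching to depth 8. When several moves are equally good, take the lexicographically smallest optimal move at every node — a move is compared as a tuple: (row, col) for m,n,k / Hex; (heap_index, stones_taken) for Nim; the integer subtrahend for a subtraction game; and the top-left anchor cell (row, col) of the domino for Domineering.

O's best at [11]: -4

ply 1, O at 11 | -2=-1→9; -4=+1→7*; -5=-1→6
ply 2, X at 7 | -2=-1→5*; -4=-1→3; -5=-1→2
ply 3, O at 5 | -2=-1→3; -4=+1→1*; -5=+1→0
ply 4: 1 is terminal -1 (X); from 11 depth 8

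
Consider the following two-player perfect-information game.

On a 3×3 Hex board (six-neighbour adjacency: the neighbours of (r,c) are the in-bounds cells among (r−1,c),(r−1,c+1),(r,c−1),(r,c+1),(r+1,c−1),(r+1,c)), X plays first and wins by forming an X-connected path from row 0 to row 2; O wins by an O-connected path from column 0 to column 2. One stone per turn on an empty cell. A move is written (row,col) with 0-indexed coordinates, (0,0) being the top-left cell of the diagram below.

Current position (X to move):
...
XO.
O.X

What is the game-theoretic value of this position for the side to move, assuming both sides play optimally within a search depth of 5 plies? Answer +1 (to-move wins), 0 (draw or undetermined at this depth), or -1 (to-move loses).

value(.../XO./O.X, X) = -1

ply 1, X at .../XO./O.X | (0,0)=-1→X../XO./O.X*; (0,1)=-1→.X./XO./O.X; (0,2)=-1→..X/XO./O.X; (1,2)=-1→.../XOX/O.X; (2,1)=-1→.../XO./OXX
ply 2, O at X../XO./O.X | (0,1)=+1→XO./XO./O.X*; (0,2)=+1→X.O/XO./O.X; (1,2)=+1→X../XOO/O.X; (2,1)=+1→X../XO./OOX
ply 3, X at XO./XO./O.X | (0,2)=-1→XOX/XO./O.X*; (1,2)=-1→XO./XOX/O.X; (2,1)=-1→XO./XO./OXX
ply 4, O at XOX/XO./O.X | (1,2)=+1→XOX/XOO/O.X*; (2,1)=-1→XOX/XO./OOX
ply 5: XOX/XOO/O.X is terminal -1 (X); from .../XO./O.X depth 5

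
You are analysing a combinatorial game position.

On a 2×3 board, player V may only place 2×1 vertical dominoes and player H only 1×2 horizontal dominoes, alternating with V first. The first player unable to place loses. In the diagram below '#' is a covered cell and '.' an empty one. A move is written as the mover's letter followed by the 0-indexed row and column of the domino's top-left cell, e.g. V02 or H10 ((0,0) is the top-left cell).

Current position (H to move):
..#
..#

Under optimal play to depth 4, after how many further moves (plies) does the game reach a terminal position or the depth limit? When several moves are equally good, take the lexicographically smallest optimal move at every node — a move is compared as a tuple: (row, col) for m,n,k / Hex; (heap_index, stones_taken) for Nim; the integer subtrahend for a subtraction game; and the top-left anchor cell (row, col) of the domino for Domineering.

[..#/..#] H move#1: H00:+1/###/..#*, H10:+1/..#/###
[###/..#] end (terminal -1, V#2); searched ..#/..# to 4

PV length from [..#/..#]: 1 ply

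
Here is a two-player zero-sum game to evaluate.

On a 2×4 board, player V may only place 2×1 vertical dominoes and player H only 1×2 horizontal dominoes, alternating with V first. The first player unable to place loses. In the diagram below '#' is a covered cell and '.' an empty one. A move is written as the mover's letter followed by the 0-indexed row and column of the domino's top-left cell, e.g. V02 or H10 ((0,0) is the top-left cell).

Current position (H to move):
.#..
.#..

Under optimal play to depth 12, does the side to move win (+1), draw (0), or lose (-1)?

p1 H@[.#../.#..]: H02[.###/.#..]+1* H12[.#../.###]+1
p2 V@[.###/.#..]: V00[####/##..]-1*
p3 H@[####/##..]: H12[####/####]+1*
p4 V@[####/####] terminal -1; root [.#../.#..] d12

value(.#../.#.., H) = +1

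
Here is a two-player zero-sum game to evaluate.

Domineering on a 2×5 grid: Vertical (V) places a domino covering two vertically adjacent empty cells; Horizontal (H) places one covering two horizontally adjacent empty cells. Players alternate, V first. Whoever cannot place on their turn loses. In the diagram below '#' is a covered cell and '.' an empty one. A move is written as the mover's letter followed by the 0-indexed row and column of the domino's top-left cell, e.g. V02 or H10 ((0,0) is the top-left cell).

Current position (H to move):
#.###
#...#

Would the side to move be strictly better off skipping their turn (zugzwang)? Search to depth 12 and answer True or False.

[#.###/#...#] H move#1: H11:+1/#.###/###.#*, H12:-1/#.###/#.###
[#.###/###.#] end (terminal -1, V#2); searched #.###/#...# to 12
if H skipped the turn, V would face:
~ [#.###/#...#] V move#1: V01:-1/#####/##..#*
~ [#####/##..#] H move#2: H12:+1/#####/#####*
~ [#####/#####] end (terminal -1, V#3); searched #.###/#...# to 12
compare (H): move=+1 vs pass=+1

zugzwang(#.###/#...#, H) = False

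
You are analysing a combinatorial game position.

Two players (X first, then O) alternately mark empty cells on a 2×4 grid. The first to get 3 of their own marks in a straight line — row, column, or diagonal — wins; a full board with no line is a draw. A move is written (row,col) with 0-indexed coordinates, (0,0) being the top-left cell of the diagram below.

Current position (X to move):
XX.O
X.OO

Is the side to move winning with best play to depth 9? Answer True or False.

X winning at [XX.O/X.OO]: True

p1 X@[XX.O/X.OO]: (0,2)[XXXO/X.OO]+1* (1,1)[XX.O/XXOO]+0
p2 O@[XXXO/X.OO] terminal -1; root [XX.O/X.OO] d9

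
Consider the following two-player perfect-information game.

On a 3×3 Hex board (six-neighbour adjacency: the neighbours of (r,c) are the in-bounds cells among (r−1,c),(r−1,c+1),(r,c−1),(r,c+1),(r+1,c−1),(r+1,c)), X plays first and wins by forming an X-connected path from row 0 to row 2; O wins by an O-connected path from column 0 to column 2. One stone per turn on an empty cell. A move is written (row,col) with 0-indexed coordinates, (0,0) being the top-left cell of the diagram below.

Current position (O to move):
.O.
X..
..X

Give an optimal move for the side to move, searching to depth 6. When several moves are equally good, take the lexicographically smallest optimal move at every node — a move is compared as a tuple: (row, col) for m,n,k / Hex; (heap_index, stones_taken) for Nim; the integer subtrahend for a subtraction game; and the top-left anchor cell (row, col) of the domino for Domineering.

O's best at [.O./X../..X]: (1,1)

p1 O@[.O./X../..X]: (0,0)[OO./X../..X]-1 (0,2)[.OO/X../..X]-1 (1,1)[.O./XO./..X]+1* (1,2)[.O./X.O/..X]-1 (2,0)[.O./X../O.X]-1 (2,1)[.O./X../.OX]-1
p2 X@[.O./XO./..X]: (0,0)[XO./XO./..X]-1* (0,2)[.OX/XO./..X]-1 (1,2)[.O./XOX/..X]-1 (2,0)[.O./XO./X.X]-1 (2,1)[.O./XO./.XX]-1
p3 O@[XO./XO./..X]: (0,2)[XOO/XO./..X]-1 (1,2)[XO./XOO/..X]-1 (2,0)[XO./XO./O.X]+1* (2,1)[XO./XO./.OX]-1
p4 X@[XO./XO./O.X]: (0,2)[XOX/XO./O.X]-1* (1,2)[XO./XOX/O.X]-1 (2,1)[XO./XO./OXX]-1
p5 O@[XOX/XO./O.X]: (1,2)[XOX/XOO/O.X]+1* (2,1)[XOX/XO./OOX]-1
p6 X@[XOX/XOO/O.X] terminal -1; root [.O./X../..X] d6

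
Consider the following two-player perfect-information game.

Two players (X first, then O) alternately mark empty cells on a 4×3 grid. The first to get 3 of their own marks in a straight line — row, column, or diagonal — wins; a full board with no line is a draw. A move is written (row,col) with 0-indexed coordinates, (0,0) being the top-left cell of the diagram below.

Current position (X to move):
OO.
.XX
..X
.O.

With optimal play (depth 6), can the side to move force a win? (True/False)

X winning at [OO./.XX/..X/.O.]: True

p1 X@[OO./.XX/..X/.O.]: (0,2)[OOX/.XX/..X/.O.]+1* (1,0)[OO./XXX/..X/.O.]+1 (2,0)[OO./.XX/X.X/.O.]-1 (2,1)[OO./.XX/.XX/.O.]-1 (3,0)[OO./.XX/..X/XO.]-1 (3,2)[OO./.XX/..X/.OX]+1
p2 O@[OOX/.XX/..X/.O.] terminal -1; root [OO./.XX/..X/.O.] d6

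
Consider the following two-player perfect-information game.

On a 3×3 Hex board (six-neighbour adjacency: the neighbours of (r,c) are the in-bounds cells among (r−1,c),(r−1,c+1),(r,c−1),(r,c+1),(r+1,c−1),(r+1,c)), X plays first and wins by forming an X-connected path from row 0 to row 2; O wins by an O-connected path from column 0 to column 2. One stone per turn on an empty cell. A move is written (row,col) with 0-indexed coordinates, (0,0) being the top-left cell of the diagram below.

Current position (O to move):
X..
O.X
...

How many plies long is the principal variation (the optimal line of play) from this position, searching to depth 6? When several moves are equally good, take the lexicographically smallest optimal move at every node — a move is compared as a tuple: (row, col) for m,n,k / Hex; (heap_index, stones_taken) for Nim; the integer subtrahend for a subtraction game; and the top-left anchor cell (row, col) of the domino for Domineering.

p1 O@[X../O.X/...]: (0,1)[XO./O.X/...]-1 (0,2)[X.O/O.X/...]+1* (1,1)[X../OOX/...]-1 (2,0)[X../O.X/O..]-1 (2,1)[X../O.X/.O.]-1 (2,2)[X../O.X/..O]-1
p2 X@[X.O/O.X/...]: (0,1)[XXO/O.X/...]-1* (1,1)[X.O/OXX/...]-1 (2,0)[X.O/O.X/X..]-1 (2,1)[X.O/O.X/.X.]-1 (2,2)[X.O/O.X/..X]-1
p3 O@[XXO/O.X/...]: (1,1)[XXO/OOX/...]+1* (2,0)[XXO/O.X/O..]-1 (2,1)[XXO/O.X/.O.]-1 (2,2)[XXO/O.X/..O]-1
p4 X@[XXO/OOX/...] terminal -1; root [X../O.X/...] d6

PV length from [X../O.X/...]: 3 plies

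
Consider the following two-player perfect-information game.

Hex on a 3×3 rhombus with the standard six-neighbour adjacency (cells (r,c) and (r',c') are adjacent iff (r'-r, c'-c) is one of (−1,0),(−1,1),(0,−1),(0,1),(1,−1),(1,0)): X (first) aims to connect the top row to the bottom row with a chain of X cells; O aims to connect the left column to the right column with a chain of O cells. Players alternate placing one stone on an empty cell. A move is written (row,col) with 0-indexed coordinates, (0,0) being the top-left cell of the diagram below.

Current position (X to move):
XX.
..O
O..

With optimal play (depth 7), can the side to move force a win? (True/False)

p1 X@[XX./..O/O..]: (0,2)[XXX/..O/O..]-1* (1,0)[XX./X.O/O..]-1 (1,1)[XX./.XO/O..]-1 (2,1)[XX./..O/OX.]-1 (2,2)[XX./..O/O.X]-1
p2 O@[XXX/..O/O..]: (1,0)[XXX/O.O/O..]+1* (1,1)[XXX/.OO/O..]+1 (2,1)[XXX/..O/OO.]+1 (2,2)[XXX/..O/O.O]+1
p3 X@[XXX/O.O/O..]: (1,1)[XXX/OXO/O..]-1* (2,1)[XXX/O.O/OX.]-1 (2,2)[XXX/O.O/O.X]-1
p4 O@[XXX/OXO/O..]: (2,1)[XXX/OXO/OO.]+1* (2,2)[XXX/OXO/O.O]-1
p5 X@[XXX/OXO/OO.] terminal -1; root [XX./..O/O..] d7

X winning at [XX./..O/O..]: False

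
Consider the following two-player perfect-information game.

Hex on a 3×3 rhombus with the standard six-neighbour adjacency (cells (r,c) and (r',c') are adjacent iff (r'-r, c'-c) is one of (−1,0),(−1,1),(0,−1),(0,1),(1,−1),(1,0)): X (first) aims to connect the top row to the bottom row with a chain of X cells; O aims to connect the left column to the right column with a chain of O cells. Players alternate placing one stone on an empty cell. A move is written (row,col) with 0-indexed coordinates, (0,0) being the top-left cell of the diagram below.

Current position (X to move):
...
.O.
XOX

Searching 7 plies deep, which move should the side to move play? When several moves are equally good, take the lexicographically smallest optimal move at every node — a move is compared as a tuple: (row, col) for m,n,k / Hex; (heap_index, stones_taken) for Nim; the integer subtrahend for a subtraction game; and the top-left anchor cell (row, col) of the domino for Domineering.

X's best at [.../.O./XOX]: (0,2)

p1 X@[.../.O./XOX]: (0,0)[X../.O./XOX]-1 (0,1)[.X./.O./XOX]-1 (0,2)[..X/.O./XOX]+1* (1,0)[.../XO./XOX]+1 (1,2)[.../.OX/XOX]+1
p2 O@[..X/.O./XOX]: (0,0)[O.X/.O./XOX]-1* (0,1)[.OX/.O./XOX]-1 (1,0)[..X/OO./XOX]-1 (1,2)[..X/.OO/XOX]-1
p3 X@[O.X/.O./XOX]: (0,1)[OXX/.O./XOX]+1* (1,0)[O.X/XO./XOX]+1 (1,2)[O.X/.OX/XOX]+1
p4 O@[OXX/.O./XOX]: (1,0)[OXX/OO./XOX]-1* (1,2)[OXX/.OO/XOX]-1
p5 X@[OXX/OO./XOX]: (1,2)[OXX/OOX/XOX]+1*
p6 O@[OXX/OOX/XOX] terminal -1; root [.../.O./XOX] d7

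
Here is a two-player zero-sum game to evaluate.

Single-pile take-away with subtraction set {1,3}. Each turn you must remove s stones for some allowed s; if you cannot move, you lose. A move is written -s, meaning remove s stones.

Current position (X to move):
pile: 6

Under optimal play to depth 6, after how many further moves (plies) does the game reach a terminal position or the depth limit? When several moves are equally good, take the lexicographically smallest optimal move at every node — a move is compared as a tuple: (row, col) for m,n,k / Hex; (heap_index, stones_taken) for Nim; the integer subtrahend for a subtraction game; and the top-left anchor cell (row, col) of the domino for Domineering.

ply 1, X at 6 | -1=-1→5*; -3=-1→3
ply 2, O at 5 | -1=+1→4*; -3=+1→2
ply 3, X at 4 | -1=-1→3*; -3=-1→1
ply 4, O at 3 | -1=+1→2*; -3=+1→0
ply 5, X at 2 | -1=-1→1*
ply 6, O at 1 | -1=+1→0*
ply 7: 0 is terminal -1 (X); from 6 depth 6

PV length from [6]: 6 plies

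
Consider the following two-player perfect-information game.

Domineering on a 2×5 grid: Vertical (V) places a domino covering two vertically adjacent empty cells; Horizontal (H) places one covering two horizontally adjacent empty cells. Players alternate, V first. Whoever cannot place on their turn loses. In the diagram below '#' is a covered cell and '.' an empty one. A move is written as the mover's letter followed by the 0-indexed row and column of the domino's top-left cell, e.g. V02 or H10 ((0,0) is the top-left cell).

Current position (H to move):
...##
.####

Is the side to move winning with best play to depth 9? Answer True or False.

H winning at [...##/.####]: True

p1 H@[...##/.####]: H00[##.##/.####]+1* H01[.####/.####]-1
p2 V@[##.##/.####] terminal -1; root [...##/.####] d9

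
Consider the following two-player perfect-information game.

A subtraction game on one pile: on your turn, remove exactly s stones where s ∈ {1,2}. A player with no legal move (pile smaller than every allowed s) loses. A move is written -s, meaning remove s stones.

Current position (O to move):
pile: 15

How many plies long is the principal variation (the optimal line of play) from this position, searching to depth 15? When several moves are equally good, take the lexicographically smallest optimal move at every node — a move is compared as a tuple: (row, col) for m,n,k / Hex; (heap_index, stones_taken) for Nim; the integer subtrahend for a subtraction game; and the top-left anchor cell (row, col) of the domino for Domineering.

ply 1, O at 15 | -1=-1→14*; -2=-1→13
ply 2, X at 14 | -1=-1→13; -2=+1→12*
ply 3, O at 12 | -1=-1→11*; -2=-1→10
ply 4, X at 11 | -1=-1→10; -2=+1→9*
ply 5, O at 9 | -1=-1→8*; -2=-1→7
ply 6, X at 8 | -1=-1→7; -2=+1→6*
ply 7, O at 6 | -1=-1→5*; -2=-1→4
ply 8, X at 5 | -1=-1→4; -2=+1→3*
ply 9, O at 3 | -1=-1→2*; -2=-1→1
ply 10, X at 2 | -1=-1→1; -2=+1→0*
ply 11: 0 is terminal -1 (O); from 15 depth 15

PV length from [15]: 10 plies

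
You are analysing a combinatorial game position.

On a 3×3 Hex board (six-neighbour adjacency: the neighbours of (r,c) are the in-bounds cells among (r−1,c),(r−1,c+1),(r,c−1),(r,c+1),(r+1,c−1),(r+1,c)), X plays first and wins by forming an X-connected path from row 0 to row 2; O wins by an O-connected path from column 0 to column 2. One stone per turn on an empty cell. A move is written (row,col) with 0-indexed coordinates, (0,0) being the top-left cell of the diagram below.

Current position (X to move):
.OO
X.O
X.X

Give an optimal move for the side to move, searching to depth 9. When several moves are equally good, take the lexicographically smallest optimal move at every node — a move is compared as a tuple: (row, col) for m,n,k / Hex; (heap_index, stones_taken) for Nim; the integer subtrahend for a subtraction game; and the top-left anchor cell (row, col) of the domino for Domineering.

[.OO/X.O/X.X] X move#1: (0,0):+1/XOO/X.O/X.X*, (1,1):-1/.OO/XXO/X.X, (2,1):-1/.OO/X.O/XXX
[XOO/X.O/X.X] end (terminal -1, O#2); searched .OO/X.O/X.X to 9

X's best at [.OO/X.O/X.X]: (0,0)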